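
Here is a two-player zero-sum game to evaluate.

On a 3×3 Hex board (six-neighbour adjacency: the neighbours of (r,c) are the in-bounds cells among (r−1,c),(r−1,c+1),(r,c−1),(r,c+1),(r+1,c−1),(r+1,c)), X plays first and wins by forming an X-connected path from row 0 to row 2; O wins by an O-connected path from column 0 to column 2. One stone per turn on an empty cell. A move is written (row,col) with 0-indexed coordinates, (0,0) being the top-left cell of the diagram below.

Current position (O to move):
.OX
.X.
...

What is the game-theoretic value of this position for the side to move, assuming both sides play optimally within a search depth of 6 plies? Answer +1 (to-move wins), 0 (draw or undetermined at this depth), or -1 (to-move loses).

value(.OX/.X./..., O) = -1

[.OX/.X./...] O move#1: (0,0):-1/OOX/.X./...*, (1,0):-1/.OX/OX./..., (1,2):-1/.OX/.XO/..., (2,0):-1/.OX/.X./O.., (2,1):-1/.OX/.X./.O., (2,2):-1/.OX/.X./..O
[OOX/.X./...] X move#2: (1,0):+1/OOX/XX./...*, (1,2):+1/OOX/.XX/..., (2,0):+1/OOX/.X./X.., (2,1):+1/OOX/.X./.X., (2,2):+1/OOX/.X./..X
[OOX/XX./...] O move#3: (1,2):-1/OOX/XXO/...*, (2,0):-1/OOX/XX./O.., (2,1):-1/OOX/XX./.O., (2,2):-1/OOX/XX./..O
[OOX/XXO/...] X move#4: (2,0):+1/OOX/XXO/X..*, (2,1):+1/OOX/XXO/.X., (2,2):+1/OOX/XXO/..X
[OOX/XXO/X..] end (terminal -1, O#5); searched .OX/.X./... to 6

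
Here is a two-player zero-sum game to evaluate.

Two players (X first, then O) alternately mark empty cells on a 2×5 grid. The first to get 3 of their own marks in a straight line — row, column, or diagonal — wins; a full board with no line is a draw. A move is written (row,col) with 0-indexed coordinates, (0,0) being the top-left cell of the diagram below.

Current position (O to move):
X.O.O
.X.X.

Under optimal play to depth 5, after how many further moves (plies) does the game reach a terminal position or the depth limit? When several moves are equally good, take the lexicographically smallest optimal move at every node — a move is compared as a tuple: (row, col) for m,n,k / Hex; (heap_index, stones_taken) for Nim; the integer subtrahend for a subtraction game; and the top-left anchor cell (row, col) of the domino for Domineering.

PV length from [X.O.O/.X.X.]: 1 ply

ply 1, O at X.O.O/.X.X. | (0,1)=-1→XOO.O/.X.X.; (0,3)=+1→X.OOO/.X.X.*; (1,0)=-1→X.O.O/OX.X.; (1,2)=+0→X.O.O/.XOX.; (1,4)=-1→X.O.O/.X.XO
ply 2: X.OOO/.X.X. is terminal -1 (X); from X.O.O/.X.X. depth 5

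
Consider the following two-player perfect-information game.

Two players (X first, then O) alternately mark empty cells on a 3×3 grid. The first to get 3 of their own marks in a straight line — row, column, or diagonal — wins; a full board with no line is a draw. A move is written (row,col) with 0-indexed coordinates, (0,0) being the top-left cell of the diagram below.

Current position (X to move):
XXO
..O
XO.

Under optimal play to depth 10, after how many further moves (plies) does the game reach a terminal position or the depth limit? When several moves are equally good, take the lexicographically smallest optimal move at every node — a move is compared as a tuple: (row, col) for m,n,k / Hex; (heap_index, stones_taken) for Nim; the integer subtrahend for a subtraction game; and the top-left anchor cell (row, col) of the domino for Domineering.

ply 1, X at XXO/..O/XO. | (1,0)=+1→XXO/X.O/XO.*; (1,1)=-1→XXO/.XO/XO.; (2,2)=+1→XXO/..O/XOX
ply 2: XXO/X.O/XO. is terminal -1 (O); from XXO/..O/XO. depth 10

PV length from [XXO/..O/XO.]: 1 ply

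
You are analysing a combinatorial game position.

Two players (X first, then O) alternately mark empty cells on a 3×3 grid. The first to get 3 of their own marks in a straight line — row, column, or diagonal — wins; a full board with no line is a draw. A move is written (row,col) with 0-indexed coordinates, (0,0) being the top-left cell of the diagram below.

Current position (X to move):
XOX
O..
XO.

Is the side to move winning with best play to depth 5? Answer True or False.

ply 1, X at XOX/O../XO. | (1,1)=+1→XOX/OX./XO.*; (1,2)=-1→XOX/O.X/XO.; (2,2)=-1→XOX/O../XOX
ply 2: XOX/OX./XO. is terminal -1 (O); from XOX/O../XO. depth 5

X winning at [XOX/O../XO.]: True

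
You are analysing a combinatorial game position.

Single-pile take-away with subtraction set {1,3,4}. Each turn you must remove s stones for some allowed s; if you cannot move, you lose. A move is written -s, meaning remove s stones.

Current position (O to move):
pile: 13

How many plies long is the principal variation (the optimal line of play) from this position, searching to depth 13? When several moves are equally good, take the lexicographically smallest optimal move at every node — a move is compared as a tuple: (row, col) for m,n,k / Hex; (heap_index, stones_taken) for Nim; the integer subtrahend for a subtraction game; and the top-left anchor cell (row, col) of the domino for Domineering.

p1 O@[13]: -1[12]-1 -3[10]-1 -4[9]+1*
p2 X@[9]: -1[8]-1* -3[6]-1 -4[5]-1
p3 O@[8]: -1[7]+1* -3[5]-1 -4[4]-1
p4 X@[7]: -1[6]-1* -3[4]-1 -4[3]-1
p5 O@[6]: -1[5]-1 -3[3]-1 -4[2]+1*
p6 X@[2]: -1[1]-1*
p7 O@[1]: -1[0]+1*
p8 X@[0] terminal -1; root [13] d13

PV length from [13]: 7 plies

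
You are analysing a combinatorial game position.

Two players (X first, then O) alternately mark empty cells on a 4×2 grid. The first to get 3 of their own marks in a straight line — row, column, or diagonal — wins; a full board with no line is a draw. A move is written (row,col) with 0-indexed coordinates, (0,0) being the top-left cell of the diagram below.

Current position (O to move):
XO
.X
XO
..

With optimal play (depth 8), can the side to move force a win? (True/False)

O winning at [XO/.X/XO/..]: False

ply 1, O at XO/.X/XO/.. | (1,0)=+0→XO/OX/XO/..*; (3,0)=-1→XO/.X/XO/O.; (3,1)=-1→XO/.X/XO/.O
ply 2, X at XO/OX/XO/.. | (3,0)=+0→XO/OX/XO/X.*; (3,1)=+0→XO/OX/XO/.X
ply 3, O at XO/OX/XO/X. | (3,1)=+0→XO/OX/XO/XO*
ply 4: XO/OX/XO/XO is terminal +0 (X); from XO/.X/XO/.. depth 8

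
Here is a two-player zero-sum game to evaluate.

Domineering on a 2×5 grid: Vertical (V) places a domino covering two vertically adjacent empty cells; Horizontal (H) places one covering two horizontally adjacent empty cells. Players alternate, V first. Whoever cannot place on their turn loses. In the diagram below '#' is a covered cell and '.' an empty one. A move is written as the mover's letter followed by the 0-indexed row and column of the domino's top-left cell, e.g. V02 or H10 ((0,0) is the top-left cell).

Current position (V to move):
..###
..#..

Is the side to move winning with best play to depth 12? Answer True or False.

[..###/..#..] V move#1: V00:+1/#.###/#.#..*, V01:+1/.####/.##..
[#.###/#.#..] H move#2: H13:-1/#.###/#.###*
[#.###/#.###] V move#3: V01:+1/#####/#####*
[#####/#####] end (terminal -1, H#4); searched ..###/..#.. to 12

V winning at [..###/..#..]: True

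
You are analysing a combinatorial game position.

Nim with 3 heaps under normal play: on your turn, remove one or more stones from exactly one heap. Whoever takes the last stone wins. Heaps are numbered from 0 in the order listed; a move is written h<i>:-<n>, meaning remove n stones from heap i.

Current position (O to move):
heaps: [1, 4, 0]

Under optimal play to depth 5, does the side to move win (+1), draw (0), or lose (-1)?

value((1,4,0), O) = +1

ply 1, O at (1,4,0) | h0:-1=-1→(0,4,0); h1:-1=-1→(1,3,0); h1:-2=-1→(1,2,0); h1:-3=+1→(1,1,0)*; h1:-4=-1→(1,0,0)
ply 2, X at (1,1,0) | h0:-1=-1→(0,1,0)*; h1:-1=-1→(1,0,0)
ply 3, O at (0,1,0) | h1:-1=+1→(0,0,0)*
ply 4: (0,0,0) is terminal -1 (X); from (1,4,0) depth 5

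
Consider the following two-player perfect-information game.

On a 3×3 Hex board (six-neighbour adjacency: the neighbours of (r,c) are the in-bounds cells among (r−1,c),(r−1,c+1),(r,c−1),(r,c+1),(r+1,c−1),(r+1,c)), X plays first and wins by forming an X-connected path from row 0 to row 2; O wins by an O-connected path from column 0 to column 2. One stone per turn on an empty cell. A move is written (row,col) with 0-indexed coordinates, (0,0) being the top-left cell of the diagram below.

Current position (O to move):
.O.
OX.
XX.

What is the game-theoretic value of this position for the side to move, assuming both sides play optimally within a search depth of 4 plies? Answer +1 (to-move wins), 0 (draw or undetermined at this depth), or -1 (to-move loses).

value(.O./OX./XX., O) = +1

[.O./OX./XX.] O move#1: (0,0):-1/OO./OX./XX., (0,2):+1/.OO/OX./XX.*, (1,2):-1/.O./OXO/XX., (2,2):-1/.O./OX./XXO
[.OO/OX./XX.] end (terminal -1, X#2); searched .O./OX./XX. to 4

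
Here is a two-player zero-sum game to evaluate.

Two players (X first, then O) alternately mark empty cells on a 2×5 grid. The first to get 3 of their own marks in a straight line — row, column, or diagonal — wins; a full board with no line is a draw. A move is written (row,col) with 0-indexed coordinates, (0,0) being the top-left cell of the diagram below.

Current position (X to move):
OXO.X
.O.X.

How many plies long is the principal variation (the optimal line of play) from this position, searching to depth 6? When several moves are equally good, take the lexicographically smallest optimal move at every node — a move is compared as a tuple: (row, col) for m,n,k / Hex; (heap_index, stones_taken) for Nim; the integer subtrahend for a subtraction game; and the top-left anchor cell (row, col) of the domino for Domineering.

[OXO.X/.O.X.] X move#1: (0,3):+0/OXOXX/.O.X.*, (1,0):+0/OXO.X/XO.X., (1,2):+0/OXO.X/.OXX., (1,4):+0/OXO.X/.O.XX
[OXOXX/.O.X.] O move#2: (1,0):+0/OXOXX/OO.X.*, (1,2):+0/OXOXX/.OOX., (1,4):+0/OXOXX/.O.XO
[OXOXX/OO.X.] X move#3: (1,2):+0/OXOXX/OOXX.*, (1,4):-1/OXOXX/OO.XX
[OXOXX/OOXX.] O move#4: (1,4):+0/OXOXX/OOXXO*
[OXOXX/OOXXO] end (terminal +0, X#5); searched OXO.X/.O.X. to 6

PV length from [OXO.X/.O.X.]: 4 plies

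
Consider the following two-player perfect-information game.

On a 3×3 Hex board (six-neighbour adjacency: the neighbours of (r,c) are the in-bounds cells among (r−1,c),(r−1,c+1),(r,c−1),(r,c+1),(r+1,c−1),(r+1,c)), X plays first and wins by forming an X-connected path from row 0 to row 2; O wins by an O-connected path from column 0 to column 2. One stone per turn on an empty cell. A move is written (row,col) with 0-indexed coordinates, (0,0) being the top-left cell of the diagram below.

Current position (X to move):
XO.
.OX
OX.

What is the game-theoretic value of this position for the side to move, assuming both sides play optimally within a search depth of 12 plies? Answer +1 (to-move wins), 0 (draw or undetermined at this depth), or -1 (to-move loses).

value(XO./.OX/OX., X) = +1

[XO./.OX/OX.] X move#1: (0,2):+1/XOX/.OX/OX.*, (1,0):-1/XO./XOX/OX., (2,2):-1/XO./.OX/OXX
[XOX/.OX/OX.] end (terminal -1, O#2); searched XO./.OX/OX. to 12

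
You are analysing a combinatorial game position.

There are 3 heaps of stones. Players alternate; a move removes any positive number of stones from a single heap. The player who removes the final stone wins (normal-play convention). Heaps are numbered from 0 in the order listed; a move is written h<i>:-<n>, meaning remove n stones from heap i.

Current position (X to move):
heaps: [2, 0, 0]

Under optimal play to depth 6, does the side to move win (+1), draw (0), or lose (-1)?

value((2,0,0), X) = +1

p1 X@[(2,0,0)]: h0:-1[(1,0,0)]-1 h0:-2[(0,0,0)]+1*
p2 O@[(0,0,0)] terminal -1; root [(2,0,0)] d6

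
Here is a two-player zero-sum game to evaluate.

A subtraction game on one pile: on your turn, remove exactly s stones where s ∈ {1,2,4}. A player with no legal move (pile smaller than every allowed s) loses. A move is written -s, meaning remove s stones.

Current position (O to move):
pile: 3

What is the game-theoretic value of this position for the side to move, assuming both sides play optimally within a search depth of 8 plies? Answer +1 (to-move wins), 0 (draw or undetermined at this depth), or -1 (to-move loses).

value(3, O) = -1

p1 O@[3]: -1[2]-1* -2[1]-1
p2 X@[2]: -1[1]-1 -2[0]+1*
p3 O@[0] terminal -1; root [3] d8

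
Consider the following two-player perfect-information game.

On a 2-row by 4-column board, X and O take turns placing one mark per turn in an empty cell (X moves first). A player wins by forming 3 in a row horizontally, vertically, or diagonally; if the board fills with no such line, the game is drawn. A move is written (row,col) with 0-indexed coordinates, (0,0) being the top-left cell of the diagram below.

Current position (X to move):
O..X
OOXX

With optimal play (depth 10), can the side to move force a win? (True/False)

p1 X@[O..X/OOXX]: (0,1)[OX.X/OOXX]+0* (0,2)[O.XX/OOXX]+0
p2 O@[OX.X/OOXX]: (0,2)[OXOX/OOXX]+0*
p3 X@[OXOX/OOXX] terminal +0; root [O..X/OOXX] d10

X winning at [O..X/OOXX]: False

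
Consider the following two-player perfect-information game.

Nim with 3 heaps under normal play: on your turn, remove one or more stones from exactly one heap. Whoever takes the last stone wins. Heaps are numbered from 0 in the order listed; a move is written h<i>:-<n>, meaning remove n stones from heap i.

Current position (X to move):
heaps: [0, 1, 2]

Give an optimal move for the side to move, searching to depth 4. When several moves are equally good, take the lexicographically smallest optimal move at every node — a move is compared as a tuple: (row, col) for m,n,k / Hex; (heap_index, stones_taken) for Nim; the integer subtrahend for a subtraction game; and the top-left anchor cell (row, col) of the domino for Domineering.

X's best at [(0,1,2)]: h2:-1

p1 X@[(0,1,2)]: h1:-1[(0,0,2)]-1 h2:-1[(0,1,1)]+1* h2:-2[(0,1,0)]-1
p2 O@[(0,1,1)]: h1:-1[(0,0,1)]-1* h2:-1[(0,1,0)]-1
p3 X@[(0,0,1)]: h2:-1[(0,0,0)]+1*
p4 O@[(0,0,0)] terminal -1; root [(0,1,2)] d4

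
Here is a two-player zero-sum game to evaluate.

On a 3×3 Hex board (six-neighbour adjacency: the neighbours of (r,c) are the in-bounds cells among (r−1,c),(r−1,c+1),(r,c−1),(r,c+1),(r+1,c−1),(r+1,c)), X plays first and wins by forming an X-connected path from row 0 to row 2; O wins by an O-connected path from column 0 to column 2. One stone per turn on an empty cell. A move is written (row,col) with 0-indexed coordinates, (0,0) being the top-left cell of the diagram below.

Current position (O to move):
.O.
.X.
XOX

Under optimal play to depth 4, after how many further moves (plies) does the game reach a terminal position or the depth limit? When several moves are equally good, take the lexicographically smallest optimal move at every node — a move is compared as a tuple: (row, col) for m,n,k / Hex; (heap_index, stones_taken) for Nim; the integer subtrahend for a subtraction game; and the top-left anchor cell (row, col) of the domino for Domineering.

PV length from [.O./.X./XOX]: 3 plies

ply 1, O at .O./.X./XOX | (0,0)=-1→OO./.X./XOX; (0,2)=+1→.OO/.X./XOX*; (1,0)=-1→.O./OX./XOX; (1,2)=-1→.O./.XO/XOX
ply 2, X at .OO/.X./XOX | (0,0)=-1→XOO/.X./XOX*; (1,0)=-1→.OO/XX./XOX; (1,2)=-1→.OO/.XX/XOX
ply 3, O at XOO/.X./XOX | (1,0)=+1→XOO/OX./XOX*; (1,2)=-1→XOO/.XO/XOX
ply 4: XOO/OX./XOX is terminal -1 (X); from .O./.X./XOX depth 4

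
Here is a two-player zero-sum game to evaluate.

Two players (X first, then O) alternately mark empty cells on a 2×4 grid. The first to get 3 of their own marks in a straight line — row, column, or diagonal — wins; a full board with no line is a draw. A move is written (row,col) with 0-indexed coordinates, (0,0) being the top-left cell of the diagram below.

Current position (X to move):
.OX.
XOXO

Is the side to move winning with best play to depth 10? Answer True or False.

X winning at [.OX./XOXO]: False

p1 X@[.OX./XOXO]: (0,0)[XOX./XOXO]+0* (0,3)[.OXX/XOXO]+0
p2 O@[XOX./XOXO]: (0,3)[XOXO/XOXO]+0*
p3 X@[XOXO/XOXO] terminal +0; root [.OX./XOXO] d10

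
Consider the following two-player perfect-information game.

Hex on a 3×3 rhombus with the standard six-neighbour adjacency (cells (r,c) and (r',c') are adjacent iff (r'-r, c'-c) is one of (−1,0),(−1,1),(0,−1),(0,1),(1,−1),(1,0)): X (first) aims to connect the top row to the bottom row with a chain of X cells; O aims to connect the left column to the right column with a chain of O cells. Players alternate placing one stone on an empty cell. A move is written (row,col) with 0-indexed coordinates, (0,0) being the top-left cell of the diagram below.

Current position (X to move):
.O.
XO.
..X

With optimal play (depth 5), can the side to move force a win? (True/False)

X winning at [.O./XO./..X]: False

ply 1, X at .O./XO./..X | (0,0)=-1→XO./XO./..X*; (0,2)=-1→.OX/XO./..X; (1,2)=-1→.O./XOX/..X; (2,0)=-1→.O./XO./X.X; (2,1)=-1→.O./XO./.XX
ply 2, O at XO./XO./..X | (0,2)=-1→XOO/XO./..X; (1,2)=-1→XO./XOO/..X; (2,0)=+1→XO./XO./O.X*; (2,1)=-1→XO./XO./.OX
ply 3, X at XO./XO./O.X | (0,2)=-1→XOX/XO./O.X*; (1,2)=-1→XO./XOX/O.X; (2,1)=-1→XO./XO./OXX
ply 4, O at XOX/XO./O.X | (1,2)=+1→XOX/XOO/O.X*; (2,1)=-1→XOX/XO./OOX
ply 5: XOX/XOO/O.X is terminal -1 (X); from .O./XO./..X depth 5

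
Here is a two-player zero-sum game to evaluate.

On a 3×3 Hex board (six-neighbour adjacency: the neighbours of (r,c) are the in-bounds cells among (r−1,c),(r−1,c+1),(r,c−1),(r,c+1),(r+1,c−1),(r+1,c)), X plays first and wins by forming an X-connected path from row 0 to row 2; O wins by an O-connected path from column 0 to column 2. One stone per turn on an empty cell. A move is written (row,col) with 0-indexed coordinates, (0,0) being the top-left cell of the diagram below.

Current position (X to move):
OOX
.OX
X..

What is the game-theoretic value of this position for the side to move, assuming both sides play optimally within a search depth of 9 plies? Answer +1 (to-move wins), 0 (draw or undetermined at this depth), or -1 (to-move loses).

value(OOX/.OX/X.., X) = +1

[OOX/.OX/X..] X move#1: (1,0):+1/OOX/XOX/X..*, (2,1):+1/OOX/.OX/XX., (2,2):+1/OOX/.OX/X.X
[OOX/XOX/X..] O move#2: (2,1):-1/OOX/XOX/XO.*, (2,2):-1/OOX/XOX/X.O
[OOX/XOX/XO.] X move#3: (2,2):+1/OOX/XOX/XOX*
[OOX/XOX/XOX] end (terminal -1, O#4); searched OOX/.OX/X.. to 9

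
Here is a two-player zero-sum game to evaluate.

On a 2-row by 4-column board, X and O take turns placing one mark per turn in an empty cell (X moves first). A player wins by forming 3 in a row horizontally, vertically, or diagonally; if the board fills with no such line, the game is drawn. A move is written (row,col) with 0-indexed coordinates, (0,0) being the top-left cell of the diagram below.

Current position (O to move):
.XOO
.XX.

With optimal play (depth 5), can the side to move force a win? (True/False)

O winning at [.XOO/.XX.]: False

ply 1, O at .XOO/.XX. | (0,0)=-1→OXOO/.XX.*; (1,0)=-1→.XOO/OXX.; (1,3)=-1→.XOO/.XXO
ply 2, X at OXOO/.XX. | (1,0)=+1→OXOO/XXX.*; (1,3)=+1→OXOO/.XXX
ply 3: OXOO/XXX. is terminal -1 (O); from .XOO/.XX. depth 5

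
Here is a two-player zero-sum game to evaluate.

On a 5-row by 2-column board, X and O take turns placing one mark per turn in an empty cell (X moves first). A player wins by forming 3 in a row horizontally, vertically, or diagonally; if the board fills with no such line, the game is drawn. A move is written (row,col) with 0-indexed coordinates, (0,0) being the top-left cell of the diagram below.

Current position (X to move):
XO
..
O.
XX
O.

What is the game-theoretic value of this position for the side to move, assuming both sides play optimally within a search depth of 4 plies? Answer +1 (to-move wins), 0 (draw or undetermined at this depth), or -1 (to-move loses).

value(XO/../O./XX/O., X) = +1

p1 X@[XO/../O./XX/O.]: (1,0)[XO/X./O./XX/O.]+0 (1,1)[XO/.X/O./XX/O.]+0 (2,1)[XO/../OX/XX/O.]+1* (4,1)[XO/../O./XX/OX]+0
p2 O@[XO/../OX/XX/O.]: (1,0)[XO/O./OX/XX/O.]-1* (1,1)[XO/.O/OX/XX/O.]-1 (4,1)[XO/../OX/XX/OO]-1
p3 X@[XO/O./OX/XX/O.]: (1,1)[XO/OX/OX/XX/O.]+1* (4,1)[XO/O./OX/XX/OX]+1
p4 O@[XO/OX/OX/XX/O.] terminal -1; root [XO/../O./XX/O.] d4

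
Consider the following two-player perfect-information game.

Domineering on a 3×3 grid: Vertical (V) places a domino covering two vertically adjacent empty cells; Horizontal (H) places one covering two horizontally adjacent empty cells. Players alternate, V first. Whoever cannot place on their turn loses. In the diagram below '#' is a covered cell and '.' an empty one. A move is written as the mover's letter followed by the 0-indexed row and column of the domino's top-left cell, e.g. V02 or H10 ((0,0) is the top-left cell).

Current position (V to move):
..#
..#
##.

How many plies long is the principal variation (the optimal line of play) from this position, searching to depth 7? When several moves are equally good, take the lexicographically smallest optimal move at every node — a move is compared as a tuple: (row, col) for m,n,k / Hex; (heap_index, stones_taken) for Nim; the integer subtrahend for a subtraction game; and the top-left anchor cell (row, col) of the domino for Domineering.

ply 1, V at ..#/..#/##. | V00=+1→#.#/#.#/##.*; V01=+1→.##/.##/##.
ply 2: #.#/#.#/##. is terminal -1 (H); from ..#/..#/##. depth 7

PV length from [..#/..#/##.]: 1 ply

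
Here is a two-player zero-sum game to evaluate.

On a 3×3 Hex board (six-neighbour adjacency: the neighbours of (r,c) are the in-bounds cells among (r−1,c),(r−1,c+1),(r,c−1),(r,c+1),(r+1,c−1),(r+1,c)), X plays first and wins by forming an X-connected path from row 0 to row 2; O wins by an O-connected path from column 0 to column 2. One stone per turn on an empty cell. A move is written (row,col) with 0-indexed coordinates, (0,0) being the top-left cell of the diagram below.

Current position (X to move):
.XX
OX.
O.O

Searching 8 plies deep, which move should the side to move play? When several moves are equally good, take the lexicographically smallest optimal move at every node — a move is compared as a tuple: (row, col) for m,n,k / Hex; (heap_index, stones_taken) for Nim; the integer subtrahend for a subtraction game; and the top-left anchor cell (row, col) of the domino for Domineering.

[.XX/OX./O.O] X move#1: (0,0):-1/XXX/OX./O.O, (1,2):-1/.XX/OXX/O.O, (2,1):+1/.XX/OX./OXO*
[.XX/OX./OXO] end (terminal -1, O#2); searched .XX/OX./O.O to 8

X's best at [.XX/OX./O.O]: (2,1)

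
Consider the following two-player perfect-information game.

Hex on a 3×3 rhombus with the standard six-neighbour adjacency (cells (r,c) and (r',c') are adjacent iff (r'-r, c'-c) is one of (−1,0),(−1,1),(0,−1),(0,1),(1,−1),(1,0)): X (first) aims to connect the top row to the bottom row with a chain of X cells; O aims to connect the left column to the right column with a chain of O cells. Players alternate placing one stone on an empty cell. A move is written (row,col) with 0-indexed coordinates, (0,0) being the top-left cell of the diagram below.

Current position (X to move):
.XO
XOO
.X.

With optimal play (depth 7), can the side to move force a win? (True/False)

X winning at [.XO/XOO/.X.]: True

ply 1, X at .XO/XOO/.X. | (0,0)=-1→XXO/XOO/.X.; (2,0)=+1→.XO/XOO/XX.*; (2,2)=-1→.XO/XOO/.XX
ply 2: .XO/XOO/XX. is terminal -1 (O); from .XO/XOO/.X. depth 7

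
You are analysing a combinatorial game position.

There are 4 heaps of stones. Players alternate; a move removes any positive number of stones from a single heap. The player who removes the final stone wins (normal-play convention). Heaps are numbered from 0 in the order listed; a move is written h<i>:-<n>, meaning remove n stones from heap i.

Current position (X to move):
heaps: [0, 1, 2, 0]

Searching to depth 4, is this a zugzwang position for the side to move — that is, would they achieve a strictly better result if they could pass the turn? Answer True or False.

zugzwang((0,1,2,0), X) = False

ply 1, X at (0,1,2,0) | h1:-1=-1→(0,0,2,0); h2:-1=+1→(0,1,1,0)*; h2:-2=-1→(0,1,0,0)
ply 2, O at (0,1,1,0) | h1:-1=-1→(0,0,1,0)*; h2:-1=-1→(0,1,0,0)
ply 3, X at (0,0,1,0) | h2:-1=+1→(0,0,0,0)*
ply 4: (0,0,0,0) is terminal -1 (O); from (0,1,2,0) depth 4
suppose X passes — search the same position with O to move:
pass> ply 1, O at (0,1,2,0) | h1:-1=-1→(0,0,2,0); h2:-1=+1→(0,1,1,0)*; h2:-2=-1→(0,1,0,0)
pass> ply 2, X at (0,1,1,0) | h1:-1=-1→(0,0,1,0)*; h2:-1=-1→(0,1,0,0)
pass> ply 3, O at (0,0,1,0) | h2:-1=+1→(0,0,0,0)*
pass> ply 4: (0,0,0,0) is terminal -1 (X); from (0,1,2,0) depth 4
for X: play +1, pass -1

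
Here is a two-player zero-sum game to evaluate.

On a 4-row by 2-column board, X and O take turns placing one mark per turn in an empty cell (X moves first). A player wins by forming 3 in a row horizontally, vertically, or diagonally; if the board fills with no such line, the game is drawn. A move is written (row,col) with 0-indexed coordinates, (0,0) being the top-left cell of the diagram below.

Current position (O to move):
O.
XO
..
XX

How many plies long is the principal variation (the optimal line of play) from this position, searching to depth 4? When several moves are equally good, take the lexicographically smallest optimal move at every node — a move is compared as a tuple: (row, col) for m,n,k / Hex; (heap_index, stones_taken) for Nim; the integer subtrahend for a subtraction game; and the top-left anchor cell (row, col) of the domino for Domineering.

[O./XO/../XX] O move#1: (0,1):-1/OO/XO/../XX, (2,0):+0/O./XO/O./XX*, (2,1):-1/O./XO/.O/XX
[O./XO/O./XX] X move#2: (0,1):+0/OX/XO/O./XX*, (2,1):+0/O./XO/OX/XX
[OX/XO/O./XX] O move#3: (2,1):+0/OX/XO/OO/XX*
[OX/XO/OO/XX] end (terminal +0, X#4); searched O./XO/../XX to 4

PV length from [O./XO/../XX]: 3 plies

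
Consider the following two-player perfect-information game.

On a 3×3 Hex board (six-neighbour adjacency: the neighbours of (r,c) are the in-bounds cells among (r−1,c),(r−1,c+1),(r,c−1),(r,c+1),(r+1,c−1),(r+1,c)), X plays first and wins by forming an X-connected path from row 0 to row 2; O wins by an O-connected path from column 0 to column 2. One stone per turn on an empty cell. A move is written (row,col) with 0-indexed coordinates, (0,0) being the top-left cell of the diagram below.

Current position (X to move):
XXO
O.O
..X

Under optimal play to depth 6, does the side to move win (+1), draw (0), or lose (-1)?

value(XXO/O.O/..X, X) = +1

p1 X@[XXO/O.O/..X]: (1,1)[XXO/OXO/..X]+1* (2,0)[XXO/O.O/X.X]-1 (2,1)[XXO/O.O/.XX]-1
p2 O@[XXO/OXO/..X]: (2,0)[XXO/OXO/O.X]-1* (2,1)[XXO/OXO/.OX]-1
p3 X@[XXO/OXO/O.X]: (2,1)[XXO/OXO/OXX]+1*
p4 O@[XXO/OXO/OXX] terminal -1; root [XXO/O.O/..X] d6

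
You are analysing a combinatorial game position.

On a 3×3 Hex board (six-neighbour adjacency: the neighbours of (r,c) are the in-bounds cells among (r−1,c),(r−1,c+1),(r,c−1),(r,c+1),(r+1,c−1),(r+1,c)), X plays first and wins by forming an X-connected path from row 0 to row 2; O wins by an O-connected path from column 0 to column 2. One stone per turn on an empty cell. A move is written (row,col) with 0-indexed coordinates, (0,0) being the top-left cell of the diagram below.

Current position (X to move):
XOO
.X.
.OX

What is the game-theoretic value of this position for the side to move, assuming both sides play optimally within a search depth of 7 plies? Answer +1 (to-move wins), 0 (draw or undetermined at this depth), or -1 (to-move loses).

value(XOO/.X./.OX, X) = +1

p1 X@[XOO/.X./.OX]: (1,0)[XOO/XX./.OX]+1* (1,2)[XOO/.XX/.OX]-1 (2,0)[XOO/.X./XOX]-1
p2 O@[XOO/XX./.OX]: (1,2)[XOO/XXO/.OX]-1* (2,0)[XOO/XX./OOX]-1
p3 X@[XOO/XXO/.OX]: (2,0)[XOO/XXO/XOX]+1*
p4 O@[XOO/XXO/XOX] terminal -1; root [XOO/.X./.OX] d7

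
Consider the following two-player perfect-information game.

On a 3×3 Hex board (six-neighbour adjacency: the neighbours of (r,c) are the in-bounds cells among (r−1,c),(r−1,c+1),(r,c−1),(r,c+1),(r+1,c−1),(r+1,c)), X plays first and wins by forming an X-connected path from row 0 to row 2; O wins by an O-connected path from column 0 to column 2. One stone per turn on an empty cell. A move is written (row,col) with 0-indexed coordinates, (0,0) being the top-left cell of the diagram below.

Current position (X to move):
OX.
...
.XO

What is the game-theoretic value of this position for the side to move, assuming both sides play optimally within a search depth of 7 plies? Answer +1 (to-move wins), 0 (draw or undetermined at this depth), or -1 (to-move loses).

value(OX./.../.XO, X) = +1

p1 X@[OX./.../.XO]: (0,2)[OXX/.../.XO]+1* (1,0)[OX./X../.XO]+1 (1,1)[OX./.X./.XO]+1 (1,2)[OX./..X/.XO]+1 (2,0)[OX./.../XXO]+1
p2 O@[OXX/.../.XO]: (1,0)[OXX/O../.XO]-1* (1,1)[OXX/.O./.XO]-1 (1,2)[OXX/..O/.XO]-1 (2,0)[OXX/.../OXO]-1
p3 X@[OXX/O../.XO]: (1,1)[OXX/OX./.XO]+1* (1,2)[OXX/O.X/.XO]+1 (2,0)[OXX/O../XXO]+1
p4 O@[OXX/OX./.XO] terminal -1; root [OX./.../.XO] d7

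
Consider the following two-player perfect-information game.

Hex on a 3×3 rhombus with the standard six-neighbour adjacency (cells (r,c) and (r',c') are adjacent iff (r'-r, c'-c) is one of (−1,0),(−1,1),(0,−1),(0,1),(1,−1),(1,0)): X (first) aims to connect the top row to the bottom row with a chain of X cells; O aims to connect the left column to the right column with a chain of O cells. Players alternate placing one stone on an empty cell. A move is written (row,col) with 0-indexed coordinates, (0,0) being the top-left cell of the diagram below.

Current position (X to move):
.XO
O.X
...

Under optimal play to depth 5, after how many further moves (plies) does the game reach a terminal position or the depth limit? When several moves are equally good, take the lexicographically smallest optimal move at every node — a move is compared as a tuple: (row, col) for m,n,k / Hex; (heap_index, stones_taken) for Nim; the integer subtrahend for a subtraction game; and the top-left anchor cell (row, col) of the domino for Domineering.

PV length from [.XO/O.X/...]: 3 plies

ply 1, X at .XO/O.X/... | (0,0)=-1→XXO/O.X/...; (1,1)=+1→.XO/OXX/...*; (2,0)=-1→.XO/O.X/X..; (2,1)=-1→.XO/O.X/.X.; (2,2)=-1→.XO/O.X/..X
ply 2, O at .XO/OXX/... | (0,0)=-1→OXO/OXX/...*; (2,0)=-1→.XO/OXX/O..; (2,1)=-1→.XO/OXX/.O.; (2,2)=-1→.XO/OXX/..O
ply 3, X at OXO/OXX/... | (2,0)=+1→OXO/OXX/X..*; (2,1)=+1→OXO/OXX/.X.; (2,2)=+1→OXO/OXX/..X
ply 4: OXO/OXX/X.. is terminal -1 (O); from .XO/O.X/... depth 5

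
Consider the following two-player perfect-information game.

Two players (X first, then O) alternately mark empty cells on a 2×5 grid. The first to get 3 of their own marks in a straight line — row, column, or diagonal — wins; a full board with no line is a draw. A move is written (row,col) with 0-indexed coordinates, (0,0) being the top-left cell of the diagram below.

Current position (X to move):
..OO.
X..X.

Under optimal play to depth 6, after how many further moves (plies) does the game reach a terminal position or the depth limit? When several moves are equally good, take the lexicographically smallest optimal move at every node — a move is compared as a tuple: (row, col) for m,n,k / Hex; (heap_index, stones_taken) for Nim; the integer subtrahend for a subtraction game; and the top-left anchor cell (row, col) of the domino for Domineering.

[..OO./X..X.] X move#1: (0,0):-1/X.OO./X..X.*, (0,1):-1/.XOO./X..X., (0,4):-1/..OOX/X..X., (1,1):-1/..OO./XX.X., (1,2):-1/..OO./X.XX., (1,4):-1/..OO./X..XX
[X.OO./X..X.] O move#2: (0,1):+1/XOOO./X..X.*, (0,4):+1/X.OOO/X..X., (1,1):+1/X.OO./XO.X., (1,2):+1/X.OO./X.OX., (1,4):+1/X.OO./X..XO
[XOOO./X..X.] end (terminal -1, X#3); searched ..OO./X..X. to 6

PV length from [..OO./X..X.]: 2 plies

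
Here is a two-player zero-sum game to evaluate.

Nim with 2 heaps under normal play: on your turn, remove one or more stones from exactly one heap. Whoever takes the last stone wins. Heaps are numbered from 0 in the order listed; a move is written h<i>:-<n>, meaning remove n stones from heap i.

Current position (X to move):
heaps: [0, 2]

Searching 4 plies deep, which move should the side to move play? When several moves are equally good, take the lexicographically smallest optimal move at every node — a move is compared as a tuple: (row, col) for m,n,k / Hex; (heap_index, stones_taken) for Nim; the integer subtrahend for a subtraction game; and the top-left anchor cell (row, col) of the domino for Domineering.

[(0,2)] X move#1: h1:-1:-1/(0,1), h1:-2:+1/(0,0)*
[(0,0)] end (terminal -1, O#2); searched (0,2) to 4

X's best at [(0,2)]: h1:-2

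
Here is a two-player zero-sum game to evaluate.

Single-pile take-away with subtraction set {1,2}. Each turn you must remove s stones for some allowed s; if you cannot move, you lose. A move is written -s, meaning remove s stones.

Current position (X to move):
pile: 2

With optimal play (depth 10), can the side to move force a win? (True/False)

X winning at [2]: True

[2] X move#1: -1:-1/1, -2:+1/0*
[0] end (terminal -1, O#2); searched 2 to 10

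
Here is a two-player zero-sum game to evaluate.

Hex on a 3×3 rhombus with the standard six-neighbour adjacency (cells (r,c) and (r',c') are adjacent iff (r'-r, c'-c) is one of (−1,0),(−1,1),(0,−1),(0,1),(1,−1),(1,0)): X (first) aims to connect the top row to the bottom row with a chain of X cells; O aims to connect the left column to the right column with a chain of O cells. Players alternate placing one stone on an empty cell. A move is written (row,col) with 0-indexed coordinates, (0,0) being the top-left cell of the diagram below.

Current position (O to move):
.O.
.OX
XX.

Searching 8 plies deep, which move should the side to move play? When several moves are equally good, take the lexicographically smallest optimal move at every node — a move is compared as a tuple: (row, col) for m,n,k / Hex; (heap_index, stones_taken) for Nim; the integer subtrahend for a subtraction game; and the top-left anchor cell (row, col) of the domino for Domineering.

O's best at [.O./.OX/XX.]: (0,2)

[.O./.OX/XX.] O move#1: (0,0):-1/OO./.OX/XX., (0,2):+1/.OO/.OX/XX.*, (1,0):-1/.O./OOX/XX., (2,2):-1/.O./.OX/XXO
[.OO/.OX/XX.] X move#2: (0,0):-1/XOO/.OX/XX.*, (1,0):-1/.OO/XOX/XX., (2,2):-1/.OO/.OX/XXX
[XOO/.OX/XX.] O move#3: (1,0):+1/XOO/OOX/XX.*, (2,2):-1/XOO/.OX/XXO
[XOO/OOX/XX.] end (terminal -1, X#4); searched .O./.OX/XX. to 8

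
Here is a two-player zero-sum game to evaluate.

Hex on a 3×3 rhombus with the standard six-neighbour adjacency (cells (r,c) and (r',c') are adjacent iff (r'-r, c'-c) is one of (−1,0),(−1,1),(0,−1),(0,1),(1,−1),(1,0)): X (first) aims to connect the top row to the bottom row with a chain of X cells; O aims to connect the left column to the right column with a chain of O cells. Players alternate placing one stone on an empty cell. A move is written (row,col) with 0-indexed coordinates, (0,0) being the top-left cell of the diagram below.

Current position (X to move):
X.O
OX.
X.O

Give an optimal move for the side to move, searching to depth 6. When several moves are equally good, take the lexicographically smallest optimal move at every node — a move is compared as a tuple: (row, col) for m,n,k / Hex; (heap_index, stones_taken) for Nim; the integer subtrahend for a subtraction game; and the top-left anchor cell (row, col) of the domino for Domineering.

[X.O/OX./X.O] X move#1: (0,1):+1/XXO/OX./X.O*, (1,2):-1/X.O/OXX/X.O, (2,1):-1/X.O/OX./XXO
[XXO/OX./X.O] end (terminal -1, O#2); searched X.O/OX./X.O to 6

X's best at [X.O/OX./X.O]: (0,1)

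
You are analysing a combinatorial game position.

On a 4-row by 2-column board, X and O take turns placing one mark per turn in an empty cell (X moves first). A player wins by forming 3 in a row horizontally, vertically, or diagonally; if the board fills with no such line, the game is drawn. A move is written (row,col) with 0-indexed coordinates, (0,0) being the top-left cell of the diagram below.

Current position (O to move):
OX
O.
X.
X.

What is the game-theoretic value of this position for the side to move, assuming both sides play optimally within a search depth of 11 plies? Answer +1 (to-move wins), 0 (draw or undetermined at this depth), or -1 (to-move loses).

[OX/O./X./X.] O move#1: (1,1):+0/OX/OO/X./X.*, (2,1):+0/OX/O./XO/X., (3,1):+0/OX/O./X./XO
[OX/OO/X./X.] X move#2: (2,1):+0/OX/OO/XX/X.*, (3,1):+0/OX/OO/X./XX
[OX/OO/XX/X.] O move#3: (3,1):+0/OX/OO/XX/XO*
[OX/OO/XX/XO] end (terminal +0, X#4); searched OX/O./X./X. to 11

value(OX/O./X./X., O) = 0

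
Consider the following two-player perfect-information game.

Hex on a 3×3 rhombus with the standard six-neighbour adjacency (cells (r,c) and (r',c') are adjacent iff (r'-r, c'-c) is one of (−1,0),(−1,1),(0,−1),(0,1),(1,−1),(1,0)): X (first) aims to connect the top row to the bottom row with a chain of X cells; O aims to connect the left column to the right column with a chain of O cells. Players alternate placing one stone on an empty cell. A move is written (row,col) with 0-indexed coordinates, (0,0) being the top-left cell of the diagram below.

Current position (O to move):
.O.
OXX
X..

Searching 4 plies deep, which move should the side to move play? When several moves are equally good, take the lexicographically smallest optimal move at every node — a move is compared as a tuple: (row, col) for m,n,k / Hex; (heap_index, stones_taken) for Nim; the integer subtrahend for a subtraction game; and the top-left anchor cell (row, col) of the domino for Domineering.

p1 O@[.O./OXX/X..]: (0,0)[OO./OXX/X..]-1 (0,2)[.OO/OXX/X..]+1* (2,1)[.O./OXX/XO.]-1 (2,2)[.O./OXX/X.O]-1
p2 X@[.OO/OXX/X..] terminal -1; root [.O./OXX/X..] d4

O's best at [.O./OXX/X..]: (0,2)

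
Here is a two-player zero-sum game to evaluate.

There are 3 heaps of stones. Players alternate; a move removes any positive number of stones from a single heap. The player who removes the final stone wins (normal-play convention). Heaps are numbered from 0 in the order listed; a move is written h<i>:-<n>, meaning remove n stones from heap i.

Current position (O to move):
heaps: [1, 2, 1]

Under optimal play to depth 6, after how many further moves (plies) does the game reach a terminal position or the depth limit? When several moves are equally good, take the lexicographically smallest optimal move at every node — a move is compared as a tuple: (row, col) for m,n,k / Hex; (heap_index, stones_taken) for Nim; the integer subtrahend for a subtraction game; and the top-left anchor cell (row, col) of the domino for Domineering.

PV length from [(1,2,1)]: 3 plies

[(1,2,1)] O move#1: h0:-1:-1/(0,2,1), h1:-1:-1/(1,1,1), h1:-2:+1/(1,0,1)*, h2:-1:-1/(1,2,0)
[(1,0,1)] X move#2: h0:-1:-1/(0,0,1)*, h2:-1:-1/(1,0,0)
[(0,0,1)] O move#3: h2:-1:+1/(0,0,0)*
[(0,0,0)] end (terminal -1, X#4); searched (1,2,1) to 6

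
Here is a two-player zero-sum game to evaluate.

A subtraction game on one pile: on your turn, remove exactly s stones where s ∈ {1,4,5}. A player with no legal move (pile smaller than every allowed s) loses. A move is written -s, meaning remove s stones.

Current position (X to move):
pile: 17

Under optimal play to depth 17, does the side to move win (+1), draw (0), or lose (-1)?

[17] X move#1: -1:+1/16*, -4:-1/13, -5:-1/12
[16] O move#2: -1:-1/15*, -4:-1/12, -5:-1/11
[15] X move#3: -1:-1/14, -4:-1/11, -5:+1/10*
[10] O move#4: -1:-1/9*, -4:-1/6, -5:-1/5
[9] X move#5: -1:+1/8*, -4:-1/5, -5:-1/4
[8] O move#6: -1:-1/7*, -4:-1/4, -5:-1/3
[7] X move#7: -1:-1/6, -4:-1/3, -5:+1/2*
[2] O move#8: -1:-1/1*
[1] X move#9: -1:+1/0*
[0] end (terminal -1, O#10); searched 17 to 17

value(17, X) = +1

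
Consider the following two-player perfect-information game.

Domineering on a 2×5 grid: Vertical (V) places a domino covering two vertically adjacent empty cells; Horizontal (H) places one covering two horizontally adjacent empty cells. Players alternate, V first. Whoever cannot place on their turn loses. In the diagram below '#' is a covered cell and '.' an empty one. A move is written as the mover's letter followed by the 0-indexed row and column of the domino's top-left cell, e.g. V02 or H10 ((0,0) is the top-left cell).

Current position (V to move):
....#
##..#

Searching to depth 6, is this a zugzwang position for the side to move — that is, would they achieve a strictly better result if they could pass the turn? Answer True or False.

zugzwang(....#/##..#, V) = False

p1 V@[....#/##..#]: V02[..#.#/###.#]+1* V03[...##/##.##]-1
p2 H@[..#.#/###.#]: H00[###.#/###.#]-1*
p3 V@[###.#/###.#]: V03[#####/#####]+1*
p4 H@[#####/#####] terminal -1; root [....#/##..#] d6
pass branch (H moves first from the same position):
  | p1 H@[....#/##..#]: H00[##..#/##..#]-1 H01[.##.#/##..#]-1 H02[..###/##..#]+1* H12[....#/#####]+1
  | p2 V@[..###/##..#] terminal -1; root [....#/##..#] d6
V moving scores +1; V passing scores -1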